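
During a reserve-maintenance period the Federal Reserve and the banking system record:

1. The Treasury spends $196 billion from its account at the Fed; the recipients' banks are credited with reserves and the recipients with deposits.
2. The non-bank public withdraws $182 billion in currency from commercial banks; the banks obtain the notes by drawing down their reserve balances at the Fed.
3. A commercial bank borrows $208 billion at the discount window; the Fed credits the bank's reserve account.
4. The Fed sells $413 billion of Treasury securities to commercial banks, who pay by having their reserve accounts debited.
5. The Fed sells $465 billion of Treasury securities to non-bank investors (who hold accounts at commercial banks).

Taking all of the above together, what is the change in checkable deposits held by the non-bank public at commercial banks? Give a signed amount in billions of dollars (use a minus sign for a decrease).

-$451 billion

Government spending $196 billion: non-bank counterparties' bank balances rise → +$196B.
Currency withdrawal $182 billion: non-bank counterparties' bank balances fall → −$182B.
Discount-window loan $208 billion: the counterparty is a bank, so public deposits are unchanged → 0.
OMO sale (to banks) $413 billion: the counterparty is a bank, so public deposits are unchanged → 0.
Asset sale (to non-banks) $465 billion: non-bank counterparties' bank balances fall → −$465B.
Net: 196 − 182 + 0 + 0 − 465 = -$451 billion.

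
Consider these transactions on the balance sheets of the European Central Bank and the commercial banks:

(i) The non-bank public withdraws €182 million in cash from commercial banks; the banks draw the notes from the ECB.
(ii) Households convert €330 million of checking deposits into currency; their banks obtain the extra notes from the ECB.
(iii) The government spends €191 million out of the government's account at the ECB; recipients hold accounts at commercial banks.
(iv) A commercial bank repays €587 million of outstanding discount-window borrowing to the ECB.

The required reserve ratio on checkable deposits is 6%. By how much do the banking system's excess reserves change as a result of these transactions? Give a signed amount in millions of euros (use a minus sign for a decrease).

-€888.74 million

Currency withdrawal €182 million: reserves −€182M, deposits −€182M.
Currency withdrawal €330 million: reserves −€330M, deposits −€330M.
Government spending €191 million: reserves +€191M, deposits +€191M.
Discount-window repayment €587 million: reserves −€587M, deposits 0.
Totals: Δreserves = −€908M, Δdeposits = −€321M.
Δrequired reserves = 6% × −€321M = −€19.26M.
Δexcess reserves = Δreserves − Δrequired = −€908M − (−€19.26M) = -€888.74 million.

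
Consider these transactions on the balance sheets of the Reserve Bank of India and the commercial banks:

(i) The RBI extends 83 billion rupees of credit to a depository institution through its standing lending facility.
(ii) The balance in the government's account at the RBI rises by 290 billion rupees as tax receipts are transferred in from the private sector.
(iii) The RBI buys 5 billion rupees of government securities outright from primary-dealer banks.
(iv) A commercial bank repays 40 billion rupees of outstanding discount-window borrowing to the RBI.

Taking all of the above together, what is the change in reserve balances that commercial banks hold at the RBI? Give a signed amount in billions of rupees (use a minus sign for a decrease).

-242 billion

RBI balance sheet:
  Assets:      Securities +5B, Loans to banks +43B
  Liabilities: Bank reserves −242B, Government deposits +290B
So the change in reserve balances that commercial banks hold at the RBI is -242 billion.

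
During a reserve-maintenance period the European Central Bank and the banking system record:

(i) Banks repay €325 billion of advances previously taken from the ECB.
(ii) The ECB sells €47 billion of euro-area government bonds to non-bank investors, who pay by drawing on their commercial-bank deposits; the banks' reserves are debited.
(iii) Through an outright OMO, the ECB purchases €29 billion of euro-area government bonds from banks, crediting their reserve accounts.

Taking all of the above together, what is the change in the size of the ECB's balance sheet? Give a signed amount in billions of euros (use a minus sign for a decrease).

-€343 billion

Discount-window repayment €325 billion: an ECB asset is shed → −€325B.
Asset sale (to non-banks) €47 billion: an ECB asset is shed → −€47B.
OMO purchase (from banks) €29 billion: an ECB asset is acquired → +€29B.
Net: −325 − 47 + 29 = -€343 billion.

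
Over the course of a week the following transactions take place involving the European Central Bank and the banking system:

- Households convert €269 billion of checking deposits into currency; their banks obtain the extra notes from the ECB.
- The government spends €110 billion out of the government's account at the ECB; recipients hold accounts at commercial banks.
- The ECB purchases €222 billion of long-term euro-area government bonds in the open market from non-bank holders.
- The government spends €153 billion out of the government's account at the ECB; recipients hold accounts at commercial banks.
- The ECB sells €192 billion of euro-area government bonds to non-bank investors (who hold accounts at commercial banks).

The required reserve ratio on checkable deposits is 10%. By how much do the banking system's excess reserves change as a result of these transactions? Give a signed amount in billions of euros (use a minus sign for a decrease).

+€21.6 billion

Currency withdrawal €269 billion: reserves −€269B, deposits −€269B.
Government spending €110 billion: reserves +€110B, deposits +€110B.
Asset purchase (from non-banks) €222 billion: reserves +€222B, deposits +€222B.
Government spending €153 billion: reserves +€153B, deposits +€153B.
Asset sale (to non-banks) €192 billion: reserves −€192B, deposits −€192B.
Totals: Δreserves = +€24B, Δdeposits = +€24B.
Δrequired reserves = 10% × +€24B = +€2.4B.
Δexcess reserves = Δreserves − Δrequired = +€24B − (+€2.4B) = +€21.6 billion.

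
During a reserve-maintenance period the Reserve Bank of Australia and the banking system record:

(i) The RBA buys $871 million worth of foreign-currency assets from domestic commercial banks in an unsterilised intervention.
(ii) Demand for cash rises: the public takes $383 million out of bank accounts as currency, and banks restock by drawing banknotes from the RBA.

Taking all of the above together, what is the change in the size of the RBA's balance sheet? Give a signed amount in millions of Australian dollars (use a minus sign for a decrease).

+$871 million

RBA balance sheet:
  Assets:      Foreign assets +$871M
  Liabilities: Bank reserves +$488M, Currency in circulation +$383M
Commercial banking system:
  Assets:      Reserves at CB +$488M, Foreign assets −$871M
  Liabilities: Checkable deposits −$383M
Change in total RBA assets = +$871 million.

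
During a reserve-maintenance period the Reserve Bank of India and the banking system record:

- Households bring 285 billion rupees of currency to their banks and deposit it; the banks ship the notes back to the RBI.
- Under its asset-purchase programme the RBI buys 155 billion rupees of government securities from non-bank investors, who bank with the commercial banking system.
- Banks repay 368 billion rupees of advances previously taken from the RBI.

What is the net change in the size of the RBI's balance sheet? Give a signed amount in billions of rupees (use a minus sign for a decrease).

-213 billion

RBI balance sheet:
  Assets:      Securities +155B, Loans to banks −368B
  Liabilities: Bank reserves +72B, Currency in circulation −285B
Change in total RBI assets = -213 billion.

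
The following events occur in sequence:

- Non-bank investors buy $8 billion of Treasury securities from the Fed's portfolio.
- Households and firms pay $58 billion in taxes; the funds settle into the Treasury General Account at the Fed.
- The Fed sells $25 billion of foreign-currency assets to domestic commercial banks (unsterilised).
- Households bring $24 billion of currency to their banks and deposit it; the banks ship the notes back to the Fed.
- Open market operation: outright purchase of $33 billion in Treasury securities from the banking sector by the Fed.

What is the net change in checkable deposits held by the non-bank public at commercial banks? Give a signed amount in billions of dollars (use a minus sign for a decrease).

Asset sale (to non-banks) $8 billion: non-bank counterparties' bank balances fall → −$8B.
Government account inflow $58 billion: non-bank counterparties' bank balances fall → −$58B.
FX sale $25 billion: the counterparty is a bank, so public deposits are unchanged → 0.
Currency deposit $24 billion: non-bank counterparties' bank balances rise → +$24B.
OMO purchase (from banks) $33 billion: the counterparty is a bank, so public deposits are unchanged → 0.
Net: −8 − 58 + 0 + 24 + 0 = -$42 billion.

-$42 billion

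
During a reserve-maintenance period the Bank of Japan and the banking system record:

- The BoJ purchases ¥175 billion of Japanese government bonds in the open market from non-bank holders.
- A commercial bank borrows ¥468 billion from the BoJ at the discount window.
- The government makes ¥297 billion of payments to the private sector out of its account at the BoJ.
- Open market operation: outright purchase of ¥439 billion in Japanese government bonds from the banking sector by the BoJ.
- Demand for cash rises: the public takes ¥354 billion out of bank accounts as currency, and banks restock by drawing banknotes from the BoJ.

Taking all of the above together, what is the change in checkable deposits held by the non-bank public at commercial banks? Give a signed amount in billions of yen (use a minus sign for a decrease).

Asset purchase (from non-banks) ¥175 billion: non-bank counterparties' bank balances rise → +¥175B.
Discount-window loan ¥468 billion: the counterparty is a bank, so public deposits are unchanged → 0.
Government spending ¥297 billion: non-bank counterparties' bank balances rise → +¥297B.
OMO purchase (from banks) ¥439 billion: the counterparty is a bank, so public deposits are unchanged → 0.
Currency withdrawal ¥354 billion: non-bank counterparties' bank balances fall → −¥354B.
Net: 175 + 0 + 297 + 0 − 354 = +¥118 billion.

+¥118 billion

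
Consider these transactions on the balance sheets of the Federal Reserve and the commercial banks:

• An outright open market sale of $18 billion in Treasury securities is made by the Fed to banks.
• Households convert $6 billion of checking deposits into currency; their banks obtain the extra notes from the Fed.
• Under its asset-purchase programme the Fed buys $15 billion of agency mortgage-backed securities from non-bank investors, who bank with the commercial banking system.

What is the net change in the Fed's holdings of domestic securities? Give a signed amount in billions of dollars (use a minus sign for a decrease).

-$3 billion

OMO sale (to banks) $18 billion: securities removed from the Fed's portfolio → −$18B.
Currency withdrawal $6 billion: the Fed's securities portfolio is untouched → 0.
Asset purchase (from non-banks) $15 billion: securities added to the Fed's portfolio → +$15B.
Net: −18 + 0 + 15 = -$3 billion.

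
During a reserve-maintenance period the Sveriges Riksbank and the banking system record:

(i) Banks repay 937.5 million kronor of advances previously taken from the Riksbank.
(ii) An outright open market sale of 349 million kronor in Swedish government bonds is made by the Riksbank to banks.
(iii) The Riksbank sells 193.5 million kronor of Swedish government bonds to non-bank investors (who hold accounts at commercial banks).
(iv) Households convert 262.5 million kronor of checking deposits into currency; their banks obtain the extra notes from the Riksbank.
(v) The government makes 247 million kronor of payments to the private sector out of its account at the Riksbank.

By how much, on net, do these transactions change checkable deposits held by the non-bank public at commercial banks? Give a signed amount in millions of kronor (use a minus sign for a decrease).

Riksbank balance sheet:
  Assets:      Securities −542.5M, Loans to banks −937.5M
  Liabilities: Bank reserves −1495.5M, Currency in circulation +262.5M, Government deposits −247M
Commercial banking system:
  Assets:      Reserves at CB −1495.5M, Securities +349M
  Liabilities: Checkable deposits −209M, Borrowings from CB −937.5M
So the change in checkable deposits held by the non-bank public at commercial banks is -209 million.

-209 million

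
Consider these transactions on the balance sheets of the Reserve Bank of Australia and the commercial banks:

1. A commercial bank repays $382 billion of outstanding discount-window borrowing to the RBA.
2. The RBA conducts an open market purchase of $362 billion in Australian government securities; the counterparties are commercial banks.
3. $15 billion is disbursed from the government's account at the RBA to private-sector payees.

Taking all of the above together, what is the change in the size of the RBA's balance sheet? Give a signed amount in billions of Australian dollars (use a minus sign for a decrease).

-$20 billion

Discount-window repayment $382 billion: an RBA asset is shed → −$382B.
OMO purchase (from banks) $362 billion: an RBA asset is acquired → +$362B.
Government spending $15 billion: only the composition of liabilities changes → 0.
Net: −382 + 362 + 0 = -$20 billion.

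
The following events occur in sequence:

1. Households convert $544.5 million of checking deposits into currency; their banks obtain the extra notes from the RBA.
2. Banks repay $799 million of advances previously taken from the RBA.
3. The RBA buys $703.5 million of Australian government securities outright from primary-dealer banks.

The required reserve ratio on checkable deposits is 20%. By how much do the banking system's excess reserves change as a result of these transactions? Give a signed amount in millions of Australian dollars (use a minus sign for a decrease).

-$531.1 million

Currency withdrawal $544.5 million: reserves −$544.5M, deposits −$544.5M.
Discount-window repayment $799 million: reserves −$799M, deposits 0.
OMO purchase (from banks) $703.5 million: reserves +$703.5M, deposits 0.
Totals: Δreserves = −$640M, Δdeposits = −$544.5M.
Δrequired reserves = 20% × −$544.5M = −$108.9M.
Δexcess reserves = Δreserves − Δrequired = −$640M − (−$108.9M) = -$531.1 million.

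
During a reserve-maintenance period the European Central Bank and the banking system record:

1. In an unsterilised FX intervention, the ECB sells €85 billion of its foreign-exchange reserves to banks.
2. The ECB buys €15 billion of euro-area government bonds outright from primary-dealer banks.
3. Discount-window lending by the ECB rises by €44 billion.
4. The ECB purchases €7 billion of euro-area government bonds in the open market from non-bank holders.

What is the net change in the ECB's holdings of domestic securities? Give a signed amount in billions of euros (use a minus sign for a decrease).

ECB balance sheet:
  Assets:      Securities +€22B, Loans to banks +€44B, Foreign assets −€85B
  Liabilities: Bank reserves −€19B
Commercial banking system:
  Assets:      Reserves at CB −€19B, Securities −€15B, Foreign assets +€85B
  Liabilities: Checkable deposits +€7B, Borrowings from CB +€44B
So the change in the ECB's holdings of domestic securities is +€22 billion.

+€22 billion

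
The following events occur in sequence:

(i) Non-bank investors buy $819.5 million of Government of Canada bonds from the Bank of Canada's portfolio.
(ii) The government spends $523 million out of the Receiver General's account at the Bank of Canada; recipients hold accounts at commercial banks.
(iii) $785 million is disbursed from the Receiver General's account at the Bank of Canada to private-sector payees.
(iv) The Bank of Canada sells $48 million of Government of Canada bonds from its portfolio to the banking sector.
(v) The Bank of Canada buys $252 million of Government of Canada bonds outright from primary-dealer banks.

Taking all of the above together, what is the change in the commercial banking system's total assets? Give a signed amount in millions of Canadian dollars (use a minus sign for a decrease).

Asset sale (to non-banks) $819.5 million: bank balance sheets shrink → −$819.5M.
Government spending $523 million: bank balance sheets expand → +$523M.
Government spending $785 million: bank balance sheets expand → +$785M.
OMO sale (to banks) $48 million: just an asset swap on bank balance sheets → 0.
OMO purchase (from banks) $252 million: just an asset swap on bank balance sheets → 0.
Net: −819.5 + 523 + 785 + 0 + 0 = +$488.5 million.

+$488.5 million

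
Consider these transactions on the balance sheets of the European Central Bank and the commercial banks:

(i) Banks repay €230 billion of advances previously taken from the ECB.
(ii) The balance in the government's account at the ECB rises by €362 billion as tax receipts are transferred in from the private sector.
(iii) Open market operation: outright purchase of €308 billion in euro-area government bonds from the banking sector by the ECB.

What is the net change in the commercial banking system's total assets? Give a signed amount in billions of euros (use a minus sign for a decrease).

-€592 billion

Discount-window repayment €230 billion: bank balance sheets shrink → −€230B.
Government account inflow €362 billion: bank balance sheets shrink → −€362B.
OMO purchase (from banks) €308 billion: just an asset swap on bank balance sheets → 0.
Net: −230 − 362 + 0 = -€592 billion.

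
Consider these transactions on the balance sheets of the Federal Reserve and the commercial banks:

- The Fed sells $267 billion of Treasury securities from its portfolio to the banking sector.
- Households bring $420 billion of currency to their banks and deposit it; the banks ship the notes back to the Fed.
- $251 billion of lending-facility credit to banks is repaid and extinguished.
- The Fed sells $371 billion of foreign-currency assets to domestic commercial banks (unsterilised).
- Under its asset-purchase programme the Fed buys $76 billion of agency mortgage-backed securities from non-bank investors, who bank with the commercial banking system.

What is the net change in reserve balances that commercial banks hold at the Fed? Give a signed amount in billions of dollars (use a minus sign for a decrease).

Fed balance sheet:
  Assets:      Securities −$191B, Loans to banks −$251B, Foreign assets −$371B
  Liabilities: Bank reserves −$393B, Currency in circulation −$420B
So the change in reserve balances that commercial banks hold at the Fed is -$393 billion.

-$393 billion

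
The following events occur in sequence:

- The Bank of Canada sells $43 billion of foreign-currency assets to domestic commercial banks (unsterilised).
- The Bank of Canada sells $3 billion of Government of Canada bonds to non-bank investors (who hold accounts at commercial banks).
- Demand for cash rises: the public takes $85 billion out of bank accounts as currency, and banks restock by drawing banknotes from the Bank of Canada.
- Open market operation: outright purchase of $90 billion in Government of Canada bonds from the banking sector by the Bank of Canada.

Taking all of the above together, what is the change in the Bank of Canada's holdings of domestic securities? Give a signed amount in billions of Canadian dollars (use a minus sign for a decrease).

+$87 billion

FX sale $43 billion: the Bank of Canada's securities portfolio is untouched → 0.
Asset sale (to non-banks) $3 billion: securities removed from the Bank of Canada's portfolio → −$3B.
Currency withdrawal $85 billion: the Bank of Canada's securities portfolio is untouched → 0.
OMO purchase (from banks) $90 billion: securities added to the Bank of Canada's portfolio → +$90B.
Net: 0 − 3 + 0 + 90 = +$87 billion.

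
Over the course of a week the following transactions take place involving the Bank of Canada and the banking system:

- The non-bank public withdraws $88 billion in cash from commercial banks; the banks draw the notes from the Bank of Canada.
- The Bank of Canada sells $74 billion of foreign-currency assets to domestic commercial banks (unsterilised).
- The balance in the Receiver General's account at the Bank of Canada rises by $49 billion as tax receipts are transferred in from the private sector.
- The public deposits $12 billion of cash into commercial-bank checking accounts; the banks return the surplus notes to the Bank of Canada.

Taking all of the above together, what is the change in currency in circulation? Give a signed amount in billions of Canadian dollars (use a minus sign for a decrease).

+$76 billion

Bank of Canada balance sheet:
  Assets:      Foreign assets −$74B
  Liabilities: Bank reserves −$199B, Currency in circulation +$76B, Government deposits +$49B
Commercial banking system:
  Assets:      Reserves at CB −$199B, Foreign assets +$74B
  Liabilities: Checkable deposits −$125B
So the change in currency in circulation is +$76 billion.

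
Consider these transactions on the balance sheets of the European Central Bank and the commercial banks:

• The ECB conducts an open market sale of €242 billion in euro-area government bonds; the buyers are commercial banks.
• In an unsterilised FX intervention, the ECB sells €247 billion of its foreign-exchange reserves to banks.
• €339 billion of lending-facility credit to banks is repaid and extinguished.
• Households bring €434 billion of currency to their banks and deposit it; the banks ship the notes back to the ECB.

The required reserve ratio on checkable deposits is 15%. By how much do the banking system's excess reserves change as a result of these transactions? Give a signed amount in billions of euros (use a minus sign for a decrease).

-€459.1 billion

OMO sale (to banks) €242 billion: reserves −€242B, deposits 0.
FX sale €247 billion: reserves −€247B, deposits 0.
Discount-window repayment €339 billion: reserves −€339B, deposits 0.
Currency deposit €434 billion: reserves +€434B, deposits +€434B.
Totals: Δreserves = −€394B, Δdeposits = +€434B.
Δrequired reserves = 15% × +€434B = +€65.1B.
Δexcess reserves = Δreserves − Δrequired = −€394B − (+€65.1B) = -€459.1 billion.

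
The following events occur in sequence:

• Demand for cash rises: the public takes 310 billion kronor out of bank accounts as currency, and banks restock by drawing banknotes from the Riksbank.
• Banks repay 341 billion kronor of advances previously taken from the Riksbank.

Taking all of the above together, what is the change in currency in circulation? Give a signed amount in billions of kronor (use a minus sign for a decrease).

Riksbank balance sheet:
  Assets:      Loans to banks −341B
  Liabilities: Bank reserves −651B, Currency in circulation +310B
So the change in currency in circulation is +310 billion.

+310 billion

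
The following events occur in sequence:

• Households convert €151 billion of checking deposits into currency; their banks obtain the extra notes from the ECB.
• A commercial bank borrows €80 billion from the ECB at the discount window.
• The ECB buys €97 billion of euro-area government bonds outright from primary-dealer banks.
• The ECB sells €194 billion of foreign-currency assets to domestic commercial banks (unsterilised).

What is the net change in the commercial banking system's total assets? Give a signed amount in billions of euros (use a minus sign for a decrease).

ECB balance sheet:
  Assets:      Securities +€97B, Loans to banks +€80B, Foreign assets −€194B
  Liabilities: Bank reserves −€168B, Currency in circulation +€151B
Commercial banking system:
  Assets:      Reserves at CB −€168B, Securities −€97B, Foreign assets +€194B
  Liabilities: Checkable deposits −€151B, Borrowings from CB +€80B
Change in total bank assets = -€71 billion.

-€71 billion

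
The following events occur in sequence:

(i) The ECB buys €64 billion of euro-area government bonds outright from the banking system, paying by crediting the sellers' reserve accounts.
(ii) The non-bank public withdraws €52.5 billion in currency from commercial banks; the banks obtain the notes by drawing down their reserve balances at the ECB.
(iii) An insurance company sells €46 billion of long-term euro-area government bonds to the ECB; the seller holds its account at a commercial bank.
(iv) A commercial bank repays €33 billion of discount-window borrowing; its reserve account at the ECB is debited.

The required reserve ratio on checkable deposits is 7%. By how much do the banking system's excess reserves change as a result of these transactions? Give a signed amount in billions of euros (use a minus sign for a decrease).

+€24.955 billion

OMO purchase (from banks) €64 billion: reserves +€64B, deposits 0.
Currency withdrawal €52.5 billion: reserves −€52.5B, deposits −€52.5B.
Asset purchase (from non-banks) €46 billion: reserves +€46B, deposits +€46B.
Discount-window repayment €33 billion: reserves −€33B, deposits 0.
Totals: Δreserves = +€24.5B, Δdeposits = −€6.5B.
Δrequired reserves = 7% × −€6.5B = −€0.455B.
Δexcess reserves = Δreserves − Δrequired = +€24.5B − (−€0.455B) = +€24.955 billion.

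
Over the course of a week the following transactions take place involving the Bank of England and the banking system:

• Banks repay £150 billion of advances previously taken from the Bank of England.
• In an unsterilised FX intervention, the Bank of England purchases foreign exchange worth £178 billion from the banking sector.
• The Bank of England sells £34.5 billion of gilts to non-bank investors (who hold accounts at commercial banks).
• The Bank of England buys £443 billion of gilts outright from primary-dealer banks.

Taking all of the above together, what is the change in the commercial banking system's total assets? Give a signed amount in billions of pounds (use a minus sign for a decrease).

-£184.5 billion

Bank of England balance sheet:
  Assets:      Securities +£408.5B, Loans to banks −£150B, Foreign assets +£178B
  Liabilities: Bank reserves +£436.5B
Commercial banking system:
  Assets:      Reserves at CB +£436.5B, Securities −£443B, Foreign assets −£178B
  Liabilities: Checkable deposits −£34.5B, Borrowings from CB −£150B
Change in total bank assets = -£184.5 billion.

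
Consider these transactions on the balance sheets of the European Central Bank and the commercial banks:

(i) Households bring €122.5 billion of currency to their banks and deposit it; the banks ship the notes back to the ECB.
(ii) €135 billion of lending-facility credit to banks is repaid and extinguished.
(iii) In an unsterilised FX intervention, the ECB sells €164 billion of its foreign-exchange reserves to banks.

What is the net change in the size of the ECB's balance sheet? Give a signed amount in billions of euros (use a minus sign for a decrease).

Currency deposit €122.5 billion: only the composition of liabilities changes → 0.
Discount-window repayment €135 billion: an ECB asset is shed → −€135B.
FX sale €164 billion: an ECB asset is shed → −€164B.
Net: 0 − 135 − 164 = -€299 billion.

-€299 billion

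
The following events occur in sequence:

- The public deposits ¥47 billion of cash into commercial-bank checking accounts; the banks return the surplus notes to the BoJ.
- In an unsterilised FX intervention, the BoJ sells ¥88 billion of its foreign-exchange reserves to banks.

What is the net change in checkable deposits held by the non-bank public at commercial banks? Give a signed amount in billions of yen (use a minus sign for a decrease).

BoJ balance sheet:
  Assets:      Foreign assets −¥88B
  Liabilities: Bank reserves −¥41B, Currency in circulation −¥47B
Commercial banking system:
  Assets:      Reserves at CB −¥41B, Foreign assets +¥88B
  Liabilities: Checkable deposits +¥47B
So the change in checkable deposits held by the non-bank public at commercial banks is +¥47 billion.

+¥47 billion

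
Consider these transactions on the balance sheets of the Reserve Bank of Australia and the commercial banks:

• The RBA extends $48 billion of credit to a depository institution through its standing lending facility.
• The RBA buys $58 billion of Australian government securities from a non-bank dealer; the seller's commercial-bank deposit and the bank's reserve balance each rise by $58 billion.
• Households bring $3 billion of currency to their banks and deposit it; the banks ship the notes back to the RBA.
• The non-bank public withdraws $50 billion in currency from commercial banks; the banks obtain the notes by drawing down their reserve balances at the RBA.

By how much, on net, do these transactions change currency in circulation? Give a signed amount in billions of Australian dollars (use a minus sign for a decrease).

Discount-window loan $48 billion: no currency enters or leaves circulation → 0.
Asset purchase (from non-banks) $58 billion: no currency enters or leaves circulation → 0.
Currency deposit $3 billion: notes return to the central bank → −$3B.
Currency withdrawal $50 billion: notes leave the central bank → +$50B.
Net: 0 + 0 − 3 + 50 = +$47 billion.

+$47 billion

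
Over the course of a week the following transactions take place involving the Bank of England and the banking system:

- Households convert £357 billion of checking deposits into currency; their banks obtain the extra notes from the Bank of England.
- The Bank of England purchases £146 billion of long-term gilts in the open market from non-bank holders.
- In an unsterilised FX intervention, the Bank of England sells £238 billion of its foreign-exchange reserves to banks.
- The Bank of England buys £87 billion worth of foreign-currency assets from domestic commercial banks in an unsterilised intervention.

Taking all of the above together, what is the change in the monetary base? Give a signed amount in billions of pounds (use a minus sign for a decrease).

Currency withdrawal £357 billion: just a shift between currency and reserves — both are base money → 0.
Asset purchase (from non-banks) £146 billion: Bank of England balance sheet expands → +£146B.
FX sale £238 billion: Bank of England balance sheet contracts → −£238B.
FX purchase £87 billion: Bank of England balance sheet expands → +£87B.
Net: 0 + 146 − 238 + 87 = -£5 billion.

-£5 billion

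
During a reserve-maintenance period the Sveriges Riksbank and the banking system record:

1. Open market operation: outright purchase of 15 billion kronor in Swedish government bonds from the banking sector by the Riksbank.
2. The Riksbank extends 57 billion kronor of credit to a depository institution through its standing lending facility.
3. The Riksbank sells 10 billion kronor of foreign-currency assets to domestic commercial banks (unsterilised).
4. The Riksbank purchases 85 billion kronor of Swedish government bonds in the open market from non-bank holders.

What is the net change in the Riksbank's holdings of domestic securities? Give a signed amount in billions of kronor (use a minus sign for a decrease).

+100 billion

Riksbank balance sheet:
  Assets:      Securities +100B, Loans to banks +57B, Foreign assets −10B
  Liabilities: Bank reserves +147B
So the change in the Riksbank's holdings of domestic securities is +100 billion.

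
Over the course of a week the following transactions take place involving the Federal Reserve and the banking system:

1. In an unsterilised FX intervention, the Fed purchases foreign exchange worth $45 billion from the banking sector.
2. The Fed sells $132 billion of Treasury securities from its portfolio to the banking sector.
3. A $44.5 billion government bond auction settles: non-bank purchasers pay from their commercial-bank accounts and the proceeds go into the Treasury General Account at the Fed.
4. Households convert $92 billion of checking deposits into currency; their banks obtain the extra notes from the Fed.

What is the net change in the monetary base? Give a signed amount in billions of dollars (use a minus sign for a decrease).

FX purchase $45 billion: Fed balance sheet expands → +$45B.
OMO sale (to banks) $132 billion: Fed balance sheet contracts → −$132B.
Government account inflow $44.5 billion: reserves shift to a non-base liability → −$44.5B.
Currency withdrawal $92 billion: just a shift between currency and reserves — both are base money → 0.
Net: 45 − 132 − 44.5 + 0 = -$131.5 billion.

-$131.5 billion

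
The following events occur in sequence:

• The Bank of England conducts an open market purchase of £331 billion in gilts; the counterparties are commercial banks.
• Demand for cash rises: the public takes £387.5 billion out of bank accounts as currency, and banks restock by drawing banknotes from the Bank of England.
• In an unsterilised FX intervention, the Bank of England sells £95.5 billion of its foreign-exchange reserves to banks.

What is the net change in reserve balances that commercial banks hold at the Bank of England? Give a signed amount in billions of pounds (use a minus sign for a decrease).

-£152 billion

Bank of England balance sheet:
  Assets:      Securities +£331B, Foreign assets −£95.5B
  Liabilities: Bank reserves −£152B, Currency in circulation +£387.5B
So the change in reserve balances that commercial banks hold at the Bank of England is -£152 billion.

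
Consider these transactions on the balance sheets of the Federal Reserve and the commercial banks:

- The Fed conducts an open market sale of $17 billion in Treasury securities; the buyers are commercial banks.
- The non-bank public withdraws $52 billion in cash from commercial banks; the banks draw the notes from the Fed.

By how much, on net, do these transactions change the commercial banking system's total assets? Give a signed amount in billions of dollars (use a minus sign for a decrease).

-$52 billion

Fed balance sheet:
  Assets:      Securities −$17B
  Liabilities: Bank reserves −$69B, Currency in circulation +$52B
Commercial banking system:
  Assets:      Reserves at CB −$69B, Securities +$17B
  Liabilities: Checkable deposits −$52B
Change in total bank assets = -$52 billion.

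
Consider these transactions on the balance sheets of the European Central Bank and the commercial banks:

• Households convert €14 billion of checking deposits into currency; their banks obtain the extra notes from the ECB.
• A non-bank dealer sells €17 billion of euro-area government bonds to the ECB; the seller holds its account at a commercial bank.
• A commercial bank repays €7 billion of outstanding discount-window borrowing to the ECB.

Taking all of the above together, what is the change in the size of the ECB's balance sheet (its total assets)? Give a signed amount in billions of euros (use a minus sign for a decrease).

+€10 billion

Currency withdrawal €14 billion: only the composition of liabilities changes → 0.
Asset purchase (from non-banks) €17 billion: an ECB asset is acquired → +€17B.
Discount-window repayment €7 billion: an ECB asset is shed → −€7B.
Net: 0 + 17 − 7 = +€10 billion.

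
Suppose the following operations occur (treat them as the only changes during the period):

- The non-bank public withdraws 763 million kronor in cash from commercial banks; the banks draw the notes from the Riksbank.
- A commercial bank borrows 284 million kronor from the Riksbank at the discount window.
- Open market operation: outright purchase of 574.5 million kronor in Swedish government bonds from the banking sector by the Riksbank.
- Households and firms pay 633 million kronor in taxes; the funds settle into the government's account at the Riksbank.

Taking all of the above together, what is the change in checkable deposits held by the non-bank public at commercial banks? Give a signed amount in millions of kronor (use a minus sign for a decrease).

-1396 million

Riksbank balance sheet:
  Assets:      Securities +574.5M, Loans to banks +284M
  Liabilities: Bank reserves −537.5M, Currency in circulation +763M, Government deposits +633M
Commercial banking system:
  Assets:      Reserves at CB −537.5M, Securities −574.5M
  Liabilities: Checkable deposits −1396M, Borrowings from CB +284M
So the change in checkable deposits held by the non-bank public at commercial banks is -1396 million.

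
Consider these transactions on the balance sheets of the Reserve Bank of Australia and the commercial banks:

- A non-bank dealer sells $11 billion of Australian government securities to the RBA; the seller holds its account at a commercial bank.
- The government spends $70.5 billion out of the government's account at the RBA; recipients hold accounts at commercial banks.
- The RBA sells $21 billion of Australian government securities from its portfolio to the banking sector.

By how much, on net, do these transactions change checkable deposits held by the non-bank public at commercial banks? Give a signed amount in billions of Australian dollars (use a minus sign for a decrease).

+$81.5 billion

Asset purchase (from non-banks) $11 billion: non-bank counterparties' bank balances rise → +$11B.
Government spending $70.5 billion: non-bank counterparties' bank balances rise → +$70.5B.
OMO sale (to banks) $21 billion: the counterparty is a bank, so public deposits are unchanged → 0.
Net: 11 + 70.5 + 0 = +$81.5 billion.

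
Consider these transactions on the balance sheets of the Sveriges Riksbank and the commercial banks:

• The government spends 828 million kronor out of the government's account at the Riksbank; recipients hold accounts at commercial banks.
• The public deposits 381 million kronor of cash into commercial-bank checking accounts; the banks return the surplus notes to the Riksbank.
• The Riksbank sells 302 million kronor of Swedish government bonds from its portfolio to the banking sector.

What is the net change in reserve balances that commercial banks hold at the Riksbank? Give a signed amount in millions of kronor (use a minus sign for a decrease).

+907 million

Government spending 828 million kronor: government payments flow into bank reserve accounts → +828M.
Currency deposit 381 million kronor: returned notes are swapped for reserve credit → +381M.
OMO sale (to banks) 302 million kronor: the buying banks pay out of their reserve balances → −302M.
Net: 828 + 381 − 302 = +907 million.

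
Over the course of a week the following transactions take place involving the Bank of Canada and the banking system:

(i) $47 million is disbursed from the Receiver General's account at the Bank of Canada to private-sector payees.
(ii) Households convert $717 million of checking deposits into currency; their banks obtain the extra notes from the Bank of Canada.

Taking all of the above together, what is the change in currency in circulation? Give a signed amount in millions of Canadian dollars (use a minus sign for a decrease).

+$717 million

Bank of Canada balance sheet:
  Assets:      no change
  Liabilities: Bank reserves −$670M, Currency in circulation +$717M, Government deposits −$47M
So the change in currency in circulation is +$717 million.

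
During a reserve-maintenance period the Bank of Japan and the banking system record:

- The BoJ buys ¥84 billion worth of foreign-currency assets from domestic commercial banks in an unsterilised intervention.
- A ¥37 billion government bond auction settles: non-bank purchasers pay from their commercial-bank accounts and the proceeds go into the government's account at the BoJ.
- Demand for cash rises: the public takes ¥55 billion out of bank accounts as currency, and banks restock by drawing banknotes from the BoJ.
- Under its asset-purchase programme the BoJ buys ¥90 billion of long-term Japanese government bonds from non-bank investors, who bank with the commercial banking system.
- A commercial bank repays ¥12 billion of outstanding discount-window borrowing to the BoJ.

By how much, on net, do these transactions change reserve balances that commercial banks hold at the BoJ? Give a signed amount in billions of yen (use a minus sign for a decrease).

BoJ balance sheet:
  Assets:      Securities +¥90B, Loans to banks −¥12B, Foreign assets +¥84B
  Liabilities: Bank reserves +¥70B, Currency in circulation +¥55B, Government deposits +¥37B
Commercial banking system:
  Assets:      Reserves at CB +¥70B, Foreign assets −¥84B
  Liabilities: Checkable deposits −¥2B, Borrowings from CB −¥12B
So the change in reserve balances that commercial banks hold at the BoJ is +¥70 billion.

+¥70 billion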